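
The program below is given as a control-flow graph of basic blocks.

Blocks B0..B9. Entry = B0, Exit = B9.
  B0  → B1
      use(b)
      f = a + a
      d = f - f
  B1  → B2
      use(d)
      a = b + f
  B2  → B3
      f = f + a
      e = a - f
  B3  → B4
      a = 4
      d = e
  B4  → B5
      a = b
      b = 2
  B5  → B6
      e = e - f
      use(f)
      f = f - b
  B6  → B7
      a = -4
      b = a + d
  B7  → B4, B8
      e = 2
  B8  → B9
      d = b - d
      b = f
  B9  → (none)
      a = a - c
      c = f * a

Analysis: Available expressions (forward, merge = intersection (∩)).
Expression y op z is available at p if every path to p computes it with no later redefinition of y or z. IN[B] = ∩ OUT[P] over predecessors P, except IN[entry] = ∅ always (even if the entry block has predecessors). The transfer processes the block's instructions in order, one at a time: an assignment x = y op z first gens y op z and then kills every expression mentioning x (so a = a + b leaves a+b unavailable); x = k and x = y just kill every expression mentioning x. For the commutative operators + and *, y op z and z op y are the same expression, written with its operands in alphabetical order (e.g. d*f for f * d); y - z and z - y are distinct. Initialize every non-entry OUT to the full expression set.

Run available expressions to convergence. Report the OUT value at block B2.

Converged values:
  B0:   IN={}   OUT={a+a, f-f}
  B1:   IN={a+a, f-f}   OUT={b+f, f-f}
  B2:   IN={b+f, f-f}   OUT={a-f}
  B3:   IN={a-f}   OUT={}
  B4:   IN={}   OUT={}
  B5:   IN={}   OUT={}
  B6:   IN={}   OUT={a+d}
  B7:   IN={a+d}   OUT={a+d}
  B8:   IN={a+d}   OUT={}
  B9:   IN={}   OUT={a*f}

Merge at B2: IN[B2] = OUT[B1] = {b+f, f-f}
Applying B2's transfer function to that IN value gives OUT[B2] (row B2 above).

Answer: {a-f}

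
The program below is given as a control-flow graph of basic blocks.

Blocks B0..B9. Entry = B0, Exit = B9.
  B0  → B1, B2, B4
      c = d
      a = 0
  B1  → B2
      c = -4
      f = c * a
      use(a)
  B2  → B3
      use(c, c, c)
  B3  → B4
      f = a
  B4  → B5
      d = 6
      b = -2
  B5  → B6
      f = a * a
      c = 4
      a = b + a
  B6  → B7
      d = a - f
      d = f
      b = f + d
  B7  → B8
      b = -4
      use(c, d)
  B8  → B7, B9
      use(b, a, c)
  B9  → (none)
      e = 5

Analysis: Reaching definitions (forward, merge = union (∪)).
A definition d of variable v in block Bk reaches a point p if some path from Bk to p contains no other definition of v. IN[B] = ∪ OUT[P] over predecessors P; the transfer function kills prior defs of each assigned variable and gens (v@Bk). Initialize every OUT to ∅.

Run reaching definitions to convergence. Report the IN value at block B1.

Answer: {a@B0, c@B0}

Working:
Per-block solution:
  B0:   IN={}   OUT={a@B0, c@B0}
  B1:   IN={a@B0, c@B0}   OUT={a@B0, c@B1, f@B1}
  B2:   IN={a@B0, c@B0, c@B1, f@B1}   OUT={a@B0, c@B0, c@B1, f@B1}
  B3:   IN={a@B0, c@B0, c@B1, f@B1}   OUT={a@B0, c@B0, c@B1, f@B3}
  B4:   IN={a@B0, c@B0, c@B1, f@B3}   OUT={a@B0, b@B4, c@B0, c@B1, d@B4, f@B3}
  B5:   IN={a@B0, b@B4, c@B0, c@B1, d@B4, f@B3}   OUT={a@B5, b@B4, c@B5, d@B4, f@B5}
  B6:   IN={a@B5, b@B4, c@B5, d@B4, f@B5}   OUT={a@B5, b@B6, c@B5, d@B6, f@B5}
  B7:   IN={a@B5, b@B6, b@B7, c@B5, d@B6, f@B5}   OUT={a@B5, b@B7, c@B5, d@B6, f@B5}
  B8:   IN={a@B5, b@B7, c@B5, d@B6, f@B5}   OUT={a@B5, b@B7, c@B5, d@B6, f@B5}
  B9:   IN={a@B5, b@B7, c@B5, d@B6, f@B5}   OUT={a@B5, b@B7, c@B5, d@B6, e@B9, f@B5}

Merge at B1: IN[B1] = OUT[B0] = {a@B0, c@B0}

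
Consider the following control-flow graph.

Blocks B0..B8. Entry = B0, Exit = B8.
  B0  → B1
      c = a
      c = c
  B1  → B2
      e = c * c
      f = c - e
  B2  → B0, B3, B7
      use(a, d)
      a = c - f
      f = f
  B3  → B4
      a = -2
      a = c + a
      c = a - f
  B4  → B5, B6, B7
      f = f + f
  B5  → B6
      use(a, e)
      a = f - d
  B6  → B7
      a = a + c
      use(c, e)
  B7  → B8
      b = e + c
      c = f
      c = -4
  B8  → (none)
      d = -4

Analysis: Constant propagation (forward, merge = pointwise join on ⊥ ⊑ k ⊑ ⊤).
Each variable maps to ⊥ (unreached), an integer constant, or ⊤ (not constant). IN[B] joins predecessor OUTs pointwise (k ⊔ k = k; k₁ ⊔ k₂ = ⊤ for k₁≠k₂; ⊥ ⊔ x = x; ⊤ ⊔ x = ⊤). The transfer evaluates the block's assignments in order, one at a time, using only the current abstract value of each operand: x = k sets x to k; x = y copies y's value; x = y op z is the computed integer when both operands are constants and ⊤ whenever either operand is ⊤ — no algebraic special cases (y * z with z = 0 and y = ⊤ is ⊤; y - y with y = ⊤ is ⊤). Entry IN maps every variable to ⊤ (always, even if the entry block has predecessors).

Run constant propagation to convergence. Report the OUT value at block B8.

Fixpoint table:
  B0: | IN=(all ⊤) | OUT=(all ⊤)
  B1: | IN=(all ⊤) | OUT=(all ⊤)
  B2: | IN=(all ⊤) | OUT=(all ⊤)
  B3: | IN=(all ⊤) | OUT=(all ⊤)
  B4: | IN=(all ⊤) | OUT=(all ⊤)
  B5: | IN=(all ⊤) | OUT=(all ⊤)
  B6: | IN=(all ⊤) | OUT=(all ⊤)
  B7: | IN=(all ⊤) | OUT={c:-4; rest ⊤}
  B8: | IN={c:-4; rest ⊤} | OUT={c:-4, d:-4; rest ⊤}

Merge at B8: IN[B8] = OUT[B7] = {a: ⊤, b: ⊤, c: -4, d: ⊤, e: ⊤, f: ⊤}
Applying B8's transfer function to that IN value gives OUT[B8] (row B8 above).

Answer: {a: ⊤, b: ⊤, c: -4, d: -4, e: ⊤, f: ⊤}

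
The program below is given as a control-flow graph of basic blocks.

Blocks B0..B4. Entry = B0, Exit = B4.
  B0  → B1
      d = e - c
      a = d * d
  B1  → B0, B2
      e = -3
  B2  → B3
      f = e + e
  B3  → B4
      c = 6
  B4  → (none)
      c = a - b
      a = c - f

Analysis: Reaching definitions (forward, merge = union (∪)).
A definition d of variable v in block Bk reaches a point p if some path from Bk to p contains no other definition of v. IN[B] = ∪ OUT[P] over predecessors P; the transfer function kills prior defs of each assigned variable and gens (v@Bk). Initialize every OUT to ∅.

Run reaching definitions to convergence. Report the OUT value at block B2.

Fixpoint table:
  B0:   IN={a@B0, d@B0, e@B1}   OUT={a@B0, d@B0, e@B1}
  B1:   IN={a@B0, d@B0, e@B1}   OUT={a@B0, d@B0, e@B1}
  B2:   IN={a@B0, d@B0, e@B1}   OUT={a@B0, d@B0, e@B1, f@B2}
  B3:   IN={a@B0, d@B0, e@B1, f@B2}   OUT={a@B0, c@B3, d@B0, e@B1, f@B2}
  B4:   IN={a@B0, c@B3, d@B0, e@B1, f@B2}   OUT={a@B4, c@B4, d@B0, e@B1, f@B2}

Merge at B2: IN[B2] = OUT[B1] = {a@B0, d@B0, e@B1}
Applying B2's transfer function to that IN value gives OUT[B2] (row B2 above).

Answer: {a@B0, d@B0, e@B1, f@B2}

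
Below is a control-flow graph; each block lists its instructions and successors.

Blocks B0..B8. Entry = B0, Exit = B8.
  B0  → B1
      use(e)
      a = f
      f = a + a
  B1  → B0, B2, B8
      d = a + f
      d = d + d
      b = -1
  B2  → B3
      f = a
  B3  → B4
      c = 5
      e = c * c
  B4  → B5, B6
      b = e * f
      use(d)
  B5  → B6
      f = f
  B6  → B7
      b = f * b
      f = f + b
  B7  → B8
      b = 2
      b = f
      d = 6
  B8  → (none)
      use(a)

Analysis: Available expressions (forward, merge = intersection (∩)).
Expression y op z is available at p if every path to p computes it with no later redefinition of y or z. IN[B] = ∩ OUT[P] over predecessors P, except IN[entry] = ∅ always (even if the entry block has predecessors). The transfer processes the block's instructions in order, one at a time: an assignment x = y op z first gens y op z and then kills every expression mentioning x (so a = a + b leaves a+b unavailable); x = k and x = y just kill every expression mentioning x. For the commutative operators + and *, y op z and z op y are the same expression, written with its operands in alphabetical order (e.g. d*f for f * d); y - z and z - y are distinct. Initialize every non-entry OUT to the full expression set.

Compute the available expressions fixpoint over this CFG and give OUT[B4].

Answer: {a+a, c*c, e*f}

Working:
Fixpoint table:
  B0: | IN={} | OUT={a+a}
  B1: | IN={a+a} | OUT={a+a, a+f}
  B2: | IN={a+a, a+f} | OUT={a+a}
  B3: | IN={a+a} | OUT={a+a, c*c}
  B4: | IN={a+a, c*c} | OUT={a+a, c*c, e*f}
  B5: | IN={a+a, c*c, e*f} | OUT={a+a, c*c}
  B6: | IN={a+a, c*c} | OUT={a+a, c*c}
  B7: | IN={a+a, c*c} | OUT={a+a, c*c}
  B8: | IN={a+a} | OUT={a+a}

Merge at B4: IN[B4] = OUT[B3] = {a+a, c*c}
Applying B4's transfer function to that IN value gives OUT[B4] (row B4 above).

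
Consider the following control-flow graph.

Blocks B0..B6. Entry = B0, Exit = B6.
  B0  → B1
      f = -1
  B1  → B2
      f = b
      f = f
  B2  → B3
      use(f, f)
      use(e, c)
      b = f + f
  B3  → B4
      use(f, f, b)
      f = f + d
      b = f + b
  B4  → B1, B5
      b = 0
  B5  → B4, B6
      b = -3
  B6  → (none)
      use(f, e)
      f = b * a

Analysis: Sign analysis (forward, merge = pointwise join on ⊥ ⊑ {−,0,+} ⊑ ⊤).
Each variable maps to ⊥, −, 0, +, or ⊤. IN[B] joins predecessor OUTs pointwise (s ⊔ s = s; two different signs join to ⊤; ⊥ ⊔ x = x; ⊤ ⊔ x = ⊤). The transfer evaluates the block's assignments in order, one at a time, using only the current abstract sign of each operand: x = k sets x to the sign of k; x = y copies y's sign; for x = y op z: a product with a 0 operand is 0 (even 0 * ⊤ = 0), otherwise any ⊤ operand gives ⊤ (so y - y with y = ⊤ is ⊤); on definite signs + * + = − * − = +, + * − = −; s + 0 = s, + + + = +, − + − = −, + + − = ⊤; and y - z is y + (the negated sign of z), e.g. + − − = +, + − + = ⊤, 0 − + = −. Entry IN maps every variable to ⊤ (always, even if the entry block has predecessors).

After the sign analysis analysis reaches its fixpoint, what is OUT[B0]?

Answer: {a: ⊤, b: ⊤, c: ⊤, d: ⊤, e: ⊤, f: -}

Trace:
Per-block solution:
  B0:  IN=(all ⊤)  OUT={f:-; rest ⊤}
  B1:  IN=(all ⊤)  OUT=(all ⊤)
  B2:  IN=(all ⊤)  OUT=(all ⊤)
  B3:  IN=(all ⊤)  OUT=(all ⊤)
  B4:  IN=(all ⊤)  OUT={b:0; rest ⊤}
  B5:  IN={b:0; rest ⊤}  OUT={b:-; rest ⊤}
  B6:  IN={b:-; rest ⊤}  OUT={b:-; rest ⊤}

B0 is the boundary node: IN[B0] = {a: ⊤, b: ⊤, c: ⊤, d: ⊤, e: ⊤, f: ⊤}
Applying B0's transfer function to that IN value gives OUT[B0] (row B0 above).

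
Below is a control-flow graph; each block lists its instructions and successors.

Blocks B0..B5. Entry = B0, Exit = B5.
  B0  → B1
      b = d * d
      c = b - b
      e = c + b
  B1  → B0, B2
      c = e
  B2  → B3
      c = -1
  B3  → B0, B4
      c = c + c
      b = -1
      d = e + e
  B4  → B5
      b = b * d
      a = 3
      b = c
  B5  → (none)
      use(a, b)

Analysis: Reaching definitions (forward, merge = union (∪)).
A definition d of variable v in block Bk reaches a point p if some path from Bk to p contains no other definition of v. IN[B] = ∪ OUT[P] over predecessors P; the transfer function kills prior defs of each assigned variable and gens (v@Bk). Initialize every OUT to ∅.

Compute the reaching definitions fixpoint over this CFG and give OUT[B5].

Answer: {a@B4, b@B4, c@B3, d@B3, e@B0}

Trace:
Per-block solution:
  B0: | IN={b@B0, b@B3, c@B1, c@B3, d@B3, e@B0} | OUT={b@B0, c@B0, d@B3, e@B0}
  B1: | IN={b@B0, c@B0, d@B3, e@B0} | OUT={b@B0, c@B1, d@B3, e@B0}
  B2: | IN={b@B0, c@B1, d@B3, e@B0} | OUT={b@B0, c@B2, d@B3, e@B0}
  B3: | IN={b@B0, c@B2, d@B3, e@B0} | OUT={b@B3, c@B3, d@B3, e@B0}
  B4: | IN={b@B3, c@B3, d@B3, e@B0} | OUT={a@B4, b@B4, c@B3, d@B3, e@B0}
  B5: | IN={a@B4, b@B4, c@B3, d@B3, e@B0} | OUT={a@B4, b@B4, c@B3, d@B3, e@B0}

Merge at B5: IN[B5] = OUT[B4] = {a@B4, b@B4, c@B3, d@B3, e@B0}
Applying B5's transfer function to that IN value gives OUT[B5] (row B5 above).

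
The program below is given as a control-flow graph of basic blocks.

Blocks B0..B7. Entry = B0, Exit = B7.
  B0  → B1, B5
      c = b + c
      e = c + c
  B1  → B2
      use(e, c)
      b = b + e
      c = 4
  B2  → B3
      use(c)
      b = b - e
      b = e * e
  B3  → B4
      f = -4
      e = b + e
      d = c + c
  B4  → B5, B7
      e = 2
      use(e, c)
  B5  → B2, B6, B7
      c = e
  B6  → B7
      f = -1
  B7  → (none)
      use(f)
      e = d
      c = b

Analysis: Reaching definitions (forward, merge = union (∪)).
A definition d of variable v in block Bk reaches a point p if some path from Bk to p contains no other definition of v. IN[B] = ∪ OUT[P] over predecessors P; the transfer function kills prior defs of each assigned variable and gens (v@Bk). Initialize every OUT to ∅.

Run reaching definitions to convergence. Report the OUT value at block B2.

Converged values:
  B0:   IN={}   OUT={c@B0, e@B0}
  B1:   IN={c@B0, e@B0}   OUT={b@B1, c@B1, e@B0}
  B2:   IN={b@B1, b@B2, c@B1, c@B5, d@B3, e@B0, e@B4, f@B3}   OUT={b@B2, c@B1, c@B5, d@B3, e@B0, e@B4, f@B3}
  B3:   IN={b@B2, c@B1, c@B5, d@B3, e@B0, e@B4, f@B3}   OUT={b@B2, c@B1, c@B5, d@B3, e@B3, f@B3}
  B4:   IN={b@B2, c@B1, c@B5, d@B3, e@B3, f@B3}   OUT={b@B2, c@B1, c@B5, d@B3, e@B4, f@B3}
  B5:   IN={b@B2, c@B0, c@B1, c@B5, d@B3, e@B0, e@B4, f@B3}   OUT={b@B2, c@B5, d@B3, e@B0, e@B4, f@B3}
  B6:   IN={b@B2, c@B5, d@B3, e@B0, e@B4, f@B3}   OUT={b@B2, c@B5, d@B3, e@B0, e@B4, f@B6}
  B7:   IN={b@B2, c@B1, c@B5, d@B3, e@B0, e@B4, f@B3, f@B6}   OUT={b@B2, c@B7, d@B3, e@B7, f@B3, f@B6}

Merge at B2: IN[B2] = OUT[B1] ⊔ OUT[B5] = {b@B1, b@B2, c@B1, c@B5, d@B3, e@B0, e@B4, f@B3}
Applying B2's transfer function to that IN value gives OUT[B2] (row B2 above).

Answer: {b@B2, c@B1, c@B5, d@B3, e@B0, e@B4, f@B3}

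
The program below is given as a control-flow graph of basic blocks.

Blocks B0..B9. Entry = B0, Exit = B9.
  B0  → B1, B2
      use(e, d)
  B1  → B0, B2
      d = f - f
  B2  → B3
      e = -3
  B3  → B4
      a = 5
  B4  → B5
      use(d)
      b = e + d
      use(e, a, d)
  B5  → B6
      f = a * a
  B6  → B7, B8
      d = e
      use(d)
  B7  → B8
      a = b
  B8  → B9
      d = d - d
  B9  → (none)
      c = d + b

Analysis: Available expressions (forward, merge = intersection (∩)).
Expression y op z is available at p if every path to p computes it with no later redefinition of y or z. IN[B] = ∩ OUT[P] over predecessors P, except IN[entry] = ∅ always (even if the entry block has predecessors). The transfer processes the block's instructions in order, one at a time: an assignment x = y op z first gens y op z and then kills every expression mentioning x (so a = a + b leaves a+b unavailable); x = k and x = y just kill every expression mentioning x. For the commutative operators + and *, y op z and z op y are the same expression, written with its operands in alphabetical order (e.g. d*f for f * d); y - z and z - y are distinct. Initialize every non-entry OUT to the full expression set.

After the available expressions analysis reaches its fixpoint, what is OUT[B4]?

Converged values:
  B0: | IN={} | OUT={}
  B1: | IN={} | OUT={f-f}
  B2: | IN={} | OUT={}
  B3: | IN={} | OUT={}
  B4: | IN={} | OUT={d+e}
  B5: | IN={d+e} | OUT={a*a, d+e}
  B6: | IN={a*a, d+e} | OUT={a*a}
  B7: | IN={a*a} | OUT={}
  B8: | IN={} | OUT={}
  B9: | IN={} | OUT={b+d}

Merge at B4: IN[B4] = OUT[B3] = {}
Applying B4's transfer function to that IN value gives OUT[B4] (row B4 above).

Answer: {d+e}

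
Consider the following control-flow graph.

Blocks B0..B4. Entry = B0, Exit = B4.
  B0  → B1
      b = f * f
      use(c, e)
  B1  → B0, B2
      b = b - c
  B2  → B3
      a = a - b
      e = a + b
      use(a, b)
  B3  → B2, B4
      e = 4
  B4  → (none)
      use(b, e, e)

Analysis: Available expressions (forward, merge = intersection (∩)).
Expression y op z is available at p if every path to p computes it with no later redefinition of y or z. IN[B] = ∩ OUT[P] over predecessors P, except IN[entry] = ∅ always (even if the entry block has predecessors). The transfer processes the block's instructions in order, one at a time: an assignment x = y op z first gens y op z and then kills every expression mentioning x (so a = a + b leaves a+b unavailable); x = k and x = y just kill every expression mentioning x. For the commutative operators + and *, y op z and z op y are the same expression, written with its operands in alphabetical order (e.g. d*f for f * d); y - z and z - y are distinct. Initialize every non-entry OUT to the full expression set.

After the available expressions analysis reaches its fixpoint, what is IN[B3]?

Answer: {a+b, f*f}

Trace:
Converged values:
  B0:   IN={}   OUT={f*f}
  B1:   IN={f*f}   OUT={f*f}
  B2:   IN={f*f}   OUT={a+b, f*f}
  B3:   IN={a+b, f*f}   OUT={a+b, f*f}
  B4:   IN={a+b, f*f}   OUT={a+b, f*f}

Merge at B3: IN[B3] = OUT[B2] = {a+b, f*f}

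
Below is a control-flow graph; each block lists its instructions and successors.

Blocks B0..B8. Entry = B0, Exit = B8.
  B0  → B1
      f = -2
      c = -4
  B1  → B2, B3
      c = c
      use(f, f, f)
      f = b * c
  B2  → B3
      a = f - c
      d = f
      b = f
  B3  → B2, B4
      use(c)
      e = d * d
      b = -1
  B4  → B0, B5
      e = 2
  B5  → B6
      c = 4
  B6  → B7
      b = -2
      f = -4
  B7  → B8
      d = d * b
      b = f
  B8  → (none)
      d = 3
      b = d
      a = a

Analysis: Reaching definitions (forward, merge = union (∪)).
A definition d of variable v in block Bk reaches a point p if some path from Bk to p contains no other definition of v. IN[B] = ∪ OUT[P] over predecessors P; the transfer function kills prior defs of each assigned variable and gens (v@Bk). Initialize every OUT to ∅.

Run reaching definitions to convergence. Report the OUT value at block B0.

Converged values:
  B0:  IN={a@B2, b@B3, c@B1, d@B2, e@B4, f@B1}  OUT={a@B2, b@B3, c@B0, d@B2, e@B4, f@B0}
  B1:  IN={a@B2, b@B3, c@B0, d@B2, e@B4, f@B0}  OUT={a@B2, b@B3, c@B1, d@B2, e@B4, f@B1}
  B2:  IN={a@B2, b@B3, c@B1, d@B2, e@B3, e@B4, f@B1}  OUT={a@B2, b@B2, c@B1, d@B2, e@B3, e@B4, f@B1}
  B3:  IN={a@B2, b@B2, b@B3, c@B1, d@B2, e@B3, e@B4, f@B1}  OUT={a@B2, b@B3, c@B1, d@B2, e@B3, f@B1}
  B4:  IN={a@B2, b@B3, c@B1, d@B2, e@B3, f@B1}  OUT={a@B2, b@B3, c@B1, d@B2, e@B4, f@B1}
  B5:  IN={a@B2, b@B3, c@B1, d@B2, e@B4, f@B1}  OUT={a@B2, b@B3, c@B5, d@B2, e@B4, f@B1}
  B6:  IN={a@B2, b@B3, c@B5, d@B2, e@B4, f@B1}  OUT={a@B2, b@B6, c@B5, d@B2, e@B4, f@B6}
  B7:  IN={a@B2, b@B6, c@B5, d@B2, e@B4, f@B6}  OUT={a@B2, b@B7, c@B5, d@B7, e@B4, f@B6}
  B8:  IN={a@B2, b@B7, c@B5, d@B7, e@B4, f@B6}  OUT={a@B8, b@B8, c@B5, d@B8, e@B4, f@B6}

Merge at B0 (entry node, so the boundary value {} is joined with the incoming edge(s)): IN[B0] = {} ⊔ OUT[B4] = {a@B2, b@B3, c@B1, d@B2, e@B4, f@B1}
Applying B0's transfer function to that IN value gives OUT[B0] (row B0 above).

Answer: {a@B2, b@B3, c@B0, d@B2, e@B4, f@B0}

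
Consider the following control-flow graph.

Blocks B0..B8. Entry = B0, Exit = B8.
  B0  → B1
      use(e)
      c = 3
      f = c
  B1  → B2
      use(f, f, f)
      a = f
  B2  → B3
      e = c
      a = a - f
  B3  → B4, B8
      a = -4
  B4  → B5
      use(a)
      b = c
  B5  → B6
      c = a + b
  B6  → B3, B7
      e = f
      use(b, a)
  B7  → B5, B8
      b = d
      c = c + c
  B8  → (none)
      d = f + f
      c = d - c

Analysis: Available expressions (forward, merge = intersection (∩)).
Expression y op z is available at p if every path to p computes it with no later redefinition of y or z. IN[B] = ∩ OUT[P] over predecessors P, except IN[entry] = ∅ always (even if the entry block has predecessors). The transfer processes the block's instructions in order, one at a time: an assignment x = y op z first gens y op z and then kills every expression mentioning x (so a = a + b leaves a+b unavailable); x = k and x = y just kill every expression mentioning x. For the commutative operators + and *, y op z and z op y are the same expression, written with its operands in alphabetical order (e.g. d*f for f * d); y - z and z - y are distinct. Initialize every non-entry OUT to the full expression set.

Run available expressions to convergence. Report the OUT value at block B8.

Fixpoint table:
  B0: | IN={} | OUT={}
  B1: | IN={} | OUT={}
  B2: | IN={} | OUT={}
  B3: | IN={} | OUT={}
  B4: | IN={} | OUT={}
  B5: | IN={} | OUT={a+b}
  B6: | IN={a+b} | OUT={a+b}
  B7: | IN={a+b} | OUT={}
  B8: | IN={} | OUT={f+f}

Merge at B8: IN[B8] = OUT[B3] ∩ OUT[B7] = {}
Applying B8's transfer function to that IN value gives OUT[B8] (row B8 above).

Answer: {f+f}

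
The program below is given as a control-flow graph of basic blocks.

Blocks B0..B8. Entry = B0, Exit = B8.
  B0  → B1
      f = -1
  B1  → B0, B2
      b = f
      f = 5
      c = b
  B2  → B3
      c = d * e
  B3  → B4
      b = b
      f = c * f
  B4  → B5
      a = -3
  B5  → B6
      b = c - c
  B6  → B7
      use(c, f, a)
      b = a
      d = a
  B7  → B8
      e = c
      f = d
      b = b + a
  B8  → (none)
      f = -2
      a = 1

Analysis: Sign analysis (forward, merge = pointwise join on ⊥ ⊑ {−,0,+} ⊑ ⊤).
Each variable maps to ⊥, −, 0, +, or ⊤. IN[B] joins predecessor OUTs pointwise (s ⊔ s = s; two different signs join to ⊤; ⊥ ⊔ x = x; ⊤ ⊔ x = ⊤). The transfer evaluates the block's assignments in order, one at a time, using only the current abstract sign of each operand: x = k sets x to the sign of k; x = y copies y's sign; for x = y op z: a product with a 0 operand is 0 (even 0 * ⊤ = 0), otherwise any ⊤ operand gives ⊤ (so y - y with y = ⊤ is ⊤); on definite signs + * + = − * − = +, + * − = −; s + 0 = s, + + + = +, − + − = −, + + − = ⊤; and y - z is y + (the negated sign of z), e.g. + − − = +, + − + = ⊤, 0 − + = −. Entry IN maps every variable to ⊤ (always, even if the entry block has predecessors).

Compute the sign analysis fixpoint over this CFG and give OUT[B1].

Per-block solution:
  B0:  IN=(all ⊤)  OUT={f:-; rest ⊤}
  B1:  IN={f:-; rest ⊤}  OUT={b:-, c:-, f:+; rest ⊤}
  B2:  IN={b:-, c:-, f:+; rest ⊤}  OUT={b:-, f:+; rest ⊤}
  B3:  IN={b:-, f:+; rest ⊤}  OUT={b:-; rest ⊤}
  B4:  IN={b:-; rest ⊤}  OUT={a:-, b:-; rest ⊤}
  B5:  IN={a:-, b:-; rest ⊤}  OUT={a:-; rest ⊤}
  B6:  IN={a:-; rest ⊤}  OUT={a:-, b:-, d:-; rest ⊤}
  B7:  IN={a:-, b:-, d:-; rest ⊤}  OUT={a:-, b:-, d:-, f:-; rest ⊤}
  B8:  IN={a:-, b:-, d:-, f:-; rest ⊤}  OUT={a:+, b:-, d:-, f:-; rest ⊤}

Merge at B1: IN[B1] = OUT[B0] = {a: ⊤, b: ⊤, c: ⊤, d: ⊤, e: ⊤, f: -}
Applying B1's transfer function to that IN value gives OUT[B1] (row B1 above).

Answer: {a: ⊤, b: -, c: -, d: ⊤, e: ⊤, f: +}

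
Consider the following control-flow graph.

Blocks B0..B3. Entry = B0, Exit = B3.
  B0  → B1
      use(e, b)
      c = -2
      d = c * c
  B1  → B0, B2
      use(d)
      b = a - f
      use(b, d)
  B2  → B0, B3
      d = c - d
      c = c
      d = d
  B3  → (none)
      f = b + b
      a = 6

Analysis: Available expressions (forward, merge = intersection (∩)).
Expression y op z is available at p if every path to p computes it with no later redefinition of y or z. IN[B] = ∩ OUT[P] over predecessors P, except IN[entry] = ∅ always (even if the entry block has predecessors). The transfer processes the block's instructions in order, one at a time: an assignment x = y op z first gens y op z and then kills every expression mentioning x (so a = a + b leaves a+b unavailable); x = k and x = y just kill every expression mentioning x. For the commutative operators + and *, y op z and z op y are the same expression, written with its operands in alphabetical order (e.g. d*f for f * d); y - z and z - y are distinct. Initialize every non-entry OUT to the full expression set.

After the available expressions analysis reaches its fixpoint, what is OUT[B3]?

Answer: {b+b}

Trace:
Per-block solution:
  B0:  IN={}  OUT={c*c}
  B1:  IN={c*c}  OUT={a-f, c*c}
  B2:  IN={a-f, c*c}  OUT={a-f}
  B3:  IN={a-f}  OUT={b+b}

Merge at B3: IN[B3] = OUT[B2] = {a-f}
Applying B3's transfer function to that IN value gives OUT[B3] (row B3 above).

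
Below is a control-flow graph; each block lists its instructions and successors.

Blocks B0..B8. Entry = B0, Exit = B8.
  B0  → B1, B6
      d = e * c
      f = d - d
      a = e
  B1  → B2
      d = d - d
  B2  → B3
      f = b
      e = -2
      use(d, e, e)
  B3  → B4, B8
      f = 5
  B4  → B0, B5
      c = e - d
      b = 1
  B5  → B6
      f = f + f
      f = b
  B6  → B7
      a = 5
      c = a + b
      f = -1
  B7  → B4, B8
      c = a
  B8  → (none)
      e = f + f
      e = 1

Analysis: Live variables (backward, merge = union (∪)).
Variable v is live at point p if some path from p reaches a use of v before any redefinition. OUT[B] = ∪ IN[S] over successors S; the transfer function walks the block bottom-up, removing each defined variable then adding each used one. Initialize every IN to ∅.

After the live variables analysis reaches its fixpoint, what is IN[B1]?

Per-block solution:
  B0: | IN={b, c, e} | OUT={b, d, e}
  B1: | IN={b, d} | OUT={b, d}
  B2: | IN={b, d} | OUT={d, e}
  B3: | IN={d, e} | OUT={d, e, f}
  B4: | IN={d, e, f} | OUT={b, c, d, e, f}
  B5: | IN={b, d, e, f} | OUT={b, d, e}
  B6: | IN={b, d, e} | OUT={a, d, e, f}
  B7: | IN={a, d, e, f} | OUT={d, e, f}
  B8: | IN={f} | OUT={}

Merge at B1: OUT[B1] = IN[B2] = {b, d}
Applying B1's transfer function to that OUT value gives IN[B1] (row B1 above).

Answer: {b, d}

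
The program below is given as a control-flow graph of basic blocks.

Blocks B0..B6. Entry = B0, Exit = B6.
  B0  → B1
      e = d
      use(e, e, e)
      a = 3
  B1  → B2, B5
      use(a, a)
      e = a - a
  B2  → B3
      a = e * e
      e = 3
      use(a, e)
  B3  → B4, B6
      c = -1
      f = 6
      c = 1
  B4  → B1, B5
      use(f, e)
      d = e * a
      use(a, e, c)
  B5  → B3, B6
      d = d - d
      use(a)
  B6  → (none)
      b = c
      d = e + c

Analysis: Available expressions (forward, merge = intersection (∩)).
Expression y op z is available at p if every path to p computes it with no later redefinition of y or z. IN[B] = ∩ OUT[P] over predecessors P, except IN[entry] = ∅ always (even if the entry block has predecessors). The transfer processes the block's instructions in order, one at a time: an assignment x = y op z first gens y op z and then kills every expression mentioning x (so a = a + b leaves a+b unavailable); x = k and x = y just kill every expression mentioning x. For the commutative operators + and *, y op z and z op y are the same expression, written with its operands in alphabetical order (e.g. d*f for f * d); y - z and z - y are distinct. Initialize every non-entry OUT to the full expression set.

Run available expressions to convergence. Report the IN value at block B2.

Fixpoint table:
  B0:   IN={}   OUT={}
  B1:   IN={}   OUT={a-a}
  B2:   IN={a-a}   OUT={}
  B3:   IN={}   OUT={}
  B4:   IN={}   OUT={a*e}
  B5:   IN={}   OUT={}
  B6:   IN={}   OUT={c+e}

Merge at B2: IN[B2] = OUT[B1] = {a-a}

Answer: {a-a}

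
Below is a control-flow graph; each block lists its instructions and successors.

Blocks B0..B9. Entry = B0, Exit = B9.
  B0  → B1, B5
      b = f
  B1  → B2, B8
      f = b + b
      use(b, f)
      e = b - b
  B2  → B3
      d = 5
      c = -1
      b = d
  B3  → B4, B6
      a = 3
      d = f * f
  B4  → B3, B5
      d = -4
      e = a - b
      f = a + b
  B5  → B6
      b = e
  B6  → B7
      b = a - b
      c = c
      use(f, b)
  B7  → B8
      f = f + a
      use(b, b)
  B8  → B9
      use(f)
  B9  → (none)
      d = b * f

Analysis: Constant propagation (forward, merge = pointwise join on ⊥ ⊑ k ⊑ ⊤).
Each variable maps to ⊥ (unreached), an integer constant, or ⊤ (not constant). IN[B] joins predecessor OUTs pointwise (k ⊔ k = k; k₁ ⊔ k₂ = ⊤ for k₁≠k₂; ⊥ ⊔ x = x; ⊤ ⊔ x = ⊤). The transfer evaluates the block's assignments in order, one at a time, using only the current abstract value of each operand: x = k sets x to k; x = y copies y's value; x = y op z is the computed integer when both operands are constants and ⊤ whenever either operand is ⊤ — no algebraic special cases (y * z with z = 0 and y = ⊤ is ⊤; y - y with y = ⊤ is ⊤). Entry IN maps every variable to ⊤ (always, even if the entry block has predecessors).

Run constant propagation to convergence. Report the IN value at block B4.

Fixpoint table:
  B0:  IN=(all ⊤)  OUT=(all ⊤)
  B1:  IN=(all ⊤)  OUT=(all ⊤)
  B2:  IN=(all ⊤)  OUT={b:5, c:-1, d:5; rest ⊤}
  B3:  IN={b:5, c:-1; rest ⊤}  OUT={a:3, b:5, c:-1; rest ⊤}
  B4:  IN={a:3, b:5, c:-1; rest ⊤}  OUT={a:3, b:5, c:-1, d:-4, e:-2, f:8; rest ⊤}
  B5:  IN=(all ⊤)  OUT=(all ⊤)
  B6:  IN=(all ⊤)  OUT=(all ⊤)
  B7:  IN=(all ⊤)  OUT=(all ⊤)
  B8:  IN=(all ⊤)  OUT=(all ⊤)
  B9:  IN=(all ⊤)  OUT=(all ⊤)

Merge at B4: IN[B4] = OUT[B3] = {a: 3, b: 5, c: -1, d: ⊤, e: ⊤, f: ⊤}

Answer: {a: 3, b: 5, c: -1, d: ⊤, e: ⊤, f: ⊤}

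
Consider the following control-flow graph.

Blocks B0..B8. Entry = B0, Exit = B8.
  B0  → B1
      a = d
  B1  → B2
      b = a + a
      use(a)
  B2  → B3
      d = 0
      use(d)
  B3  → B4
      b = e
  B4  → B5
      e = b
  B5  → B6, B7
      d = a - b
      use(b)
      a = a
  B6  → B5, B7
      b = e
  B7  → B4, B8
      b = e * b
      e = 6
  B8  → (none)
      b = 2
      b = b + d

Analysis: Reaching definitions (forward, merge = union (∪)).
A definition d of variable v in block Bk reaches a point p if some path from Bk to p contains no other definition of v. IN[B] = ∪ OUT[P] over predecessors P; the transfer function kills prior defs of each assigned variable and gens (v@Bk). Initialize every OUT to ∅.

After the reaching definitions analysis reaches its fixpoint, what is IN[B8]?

Fixpoint table:
  B0:   IN={}   OUT={a@B0}
  B1:   IN={a@B0}   OUT={a@B0, b@B1}
  B2:   IN={a@B0, b@B1}   OUT={a@B0, b@B1, d@B2}
  B3:   IN={a@B0, b@B1, d@B2}   OUT={a@B0, b@B3, d@B2}
  B4:   IN={a@B0, a@B5, b@B3, b@B7, d@B2, d@B5, e@B7}   OUT={a@B0, a@B5, b@B3, b@B7, d@B2, d@B5, e@B4}
  B5:   IN={a@B0, a@B5, b@B3, b@B6, b@B7, d@B2, d@B5, e@B4}   OUT={a@B5, b@B3, b@B6, b@B7, d@B5, e@B4}
  B6:   IN={a@B5, b@B3, b@B6, b@B7, d@B5, e@B4}   OUT={a@B5, b@B6, d@B5, e@B4}
  B7:   IN={a@B5, b@B3, b@B6, b@B7, d@B5, e@B4}   OUT={a@B5, b@B7, d@B5, e@B7}
  B8:   IN={a@B5, b@B7, d@B5, e@B7}   OUT={a@B5, b@B8, d@B5, e@B7}

Merge at B8: IN[B8] = OUT[B7] = {a@B5, b@B7, d@B5, e@B7}

Answer: {a@B5, b@B7, d@B5, e@B7}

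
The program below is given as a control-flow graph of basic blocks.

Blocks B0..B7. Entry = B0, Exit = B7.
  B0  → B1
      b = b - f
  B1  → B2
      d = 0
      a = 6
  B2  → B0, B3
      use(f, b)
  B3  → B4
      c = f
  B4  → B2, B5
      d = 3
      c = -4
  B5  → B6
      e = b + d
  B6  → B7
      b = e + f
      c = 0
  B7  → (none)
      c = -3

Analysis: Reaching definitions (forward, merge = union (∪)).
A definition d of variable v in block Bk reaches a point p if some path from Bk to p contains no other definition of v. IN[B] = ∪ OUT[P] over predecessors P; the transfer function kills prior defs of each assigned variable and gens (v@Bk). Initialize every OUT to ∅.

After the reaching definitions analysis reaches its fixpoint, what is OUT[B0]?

Answer: {a@B1, b@B0, c@B4, d@B1, d@B4}

Trace:
Converged values:
  B0:  IN={a@B1, b@B0, c@B4, d@B1, d@B4}  OUT={a@B1, b@B0, c@B4, d@B1, d@B4}
  B1:  IN={a@B1, b@B0, c@B4, d@B1, d@B4}  OUT={a@B1, b@B0, c@B4, d@B1}
  B2:  IN={a@B1, b@B0, c@B4, d@B1, d@B4}  OUT={a@B1, b@B0, c@B4, d@B1, d@B4}
  B3:  IN={a@B1, b@B0, c@B4, d@B1, d@B4}  OUT={a@B1, b@B0, c@B3, d@B1, d@B4}
  B4:  IN={a@B1, b@B0, c@B3, d@B1, d@B4}  OUT={a@B1, b@B0, c@B4, d@B4}
  B5:  IN={a@B1, b@B0, c@B4, d@B4}  OUT={a@B1, b@B0, c@B4, d@B4, e@B5}
  B6:  IN={a@B1, b@B0, c@B4, d@B4, e@B5}  OUT={a@B1, b@B6, c@B6, d@B4, e@B5}
  B7:  IN={a@B1, b@B6, c@B6, d@B4, e@B5}  OUT={a@B1, b@B6, c@B7, d@B4, e@B5}

Merge at B0 (entry node, so the boundary value {} is joined with the incoming edge(s)): IN[B0] = {} ⊔ OUT[B2] = {a@B1, b@B0, c@B4, d@B1, d@B4}
Applying B0's transfer function to that IN value gives OUT[B0] (row B0 above).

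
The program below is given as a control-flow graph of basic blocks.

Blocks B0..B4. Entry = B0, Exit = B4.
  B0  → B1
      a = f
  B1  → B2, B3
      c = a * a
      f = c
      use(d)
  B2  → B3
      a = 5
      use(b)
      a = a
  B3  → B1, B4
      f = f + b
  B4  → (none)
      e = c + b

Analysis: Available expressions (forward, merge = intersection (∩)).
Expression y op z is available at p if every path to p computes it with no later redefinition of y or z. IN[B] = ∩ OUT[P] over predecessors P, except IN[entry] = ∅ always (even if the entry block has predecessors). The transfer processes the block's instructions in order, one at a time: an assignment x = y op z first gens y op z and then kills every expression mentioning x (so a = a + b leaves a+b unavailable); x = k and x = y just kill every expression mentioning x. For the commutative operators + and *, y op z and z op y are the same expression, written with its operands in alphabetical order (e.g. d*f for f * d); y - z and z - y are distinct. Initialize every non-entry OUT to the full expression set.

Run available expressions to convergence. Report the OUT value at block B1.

Answer: {a*a}

Working:
Fixpoint table:
  B0:   IN={}   OUT={}
  B1:   IN={}   OUT={a*a}
  B2:   IN={a*a}   OUT={}
  B3:   IN={}   OUT={}
  B4:   IN={}   OUT={b+c}

Merge at B1: IN[B1] = OUT[B0] ∩ OUT[B3] = {}
Applying B1's transfer function to that IN value gives OUT[B1] (row B1 above).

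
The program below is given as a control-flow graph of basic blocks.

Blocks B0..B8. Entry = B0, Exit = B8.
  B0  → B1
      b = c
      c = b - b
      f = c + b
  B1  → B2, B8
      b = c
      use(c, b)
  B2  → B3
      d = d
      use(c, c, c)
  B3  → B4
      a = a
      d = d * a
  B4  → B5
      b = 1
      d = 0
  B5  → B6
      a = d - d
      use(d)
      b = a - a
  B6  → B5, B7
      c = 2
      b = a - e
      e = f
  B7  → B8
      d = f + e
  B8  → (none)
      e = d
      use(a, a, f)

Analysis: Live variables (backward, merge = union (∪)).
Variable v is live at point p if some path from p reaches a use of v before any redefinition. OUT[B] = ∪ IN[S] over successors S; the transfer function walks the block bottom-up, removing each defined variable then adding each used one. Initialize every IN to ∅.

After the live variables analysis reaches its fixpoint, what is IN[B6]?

Fixpoint table:
  B0:  IN={a, c, d, e}  OUT={a, c, d, e, f}
  B1:  IN={a, c, d, e, f}  OUT={a, c, d, e, f}
  B2:  IN={a, c, d, e, f}  OUT={a, d, e, f}
  B3:  IN={a, d, e, f}  OUT={e, f}
  B4:  IN={e, f}  OUT={d, e, f}
  B5:  IN={d, e, f}  OUT={a, d, e, f}
  B6:  IN={a, d, e, f}  OUT={a, d, e, f}
  B7:  IN={a, e, f}  OUT={a, d, f}
  B8:  IN={a, d, f}  OUT={}

Merge at B6: OUT[B6] = IN[B5] ⊔ IN[B7] = {a, d, e, f}
Applying B6's transfer function to that OUT value gives IN[B6] (row B6 above).

Answer: {a, d, e, f}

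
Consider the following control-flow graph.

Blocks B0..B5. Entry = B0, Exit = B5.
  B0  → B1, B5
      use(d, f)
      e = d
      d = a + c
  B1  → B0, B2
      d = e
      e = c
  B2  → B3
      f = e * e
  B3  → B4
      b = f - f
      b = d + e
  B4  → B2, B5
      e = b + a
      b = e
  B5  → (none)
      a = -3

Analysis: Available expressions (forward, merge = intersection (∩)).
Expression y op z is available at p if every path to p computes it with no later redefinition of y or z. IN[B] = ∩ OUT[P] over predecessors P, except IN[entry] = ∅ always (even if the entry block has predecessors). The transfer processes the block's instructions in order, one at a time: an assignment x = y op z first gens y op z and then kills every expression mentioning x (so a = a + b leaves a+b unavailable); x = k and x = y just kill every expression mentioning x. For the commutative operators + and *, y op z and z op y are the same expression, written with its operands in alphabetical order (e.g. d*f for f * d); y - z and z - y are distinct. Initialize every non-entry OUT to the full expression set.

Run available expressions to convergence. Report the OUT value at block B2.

Fixpoint table:
  B0:   IN={}   OUT={a+c}
  B1:   IN={a+c}   OUT={a+c}
  B2:   IN={a+c}   OUT={a+c, e*e}
  B3:   IN={a+c, e*e}   OUT={a+c, d+e, e*e, f-f}
  B4:   IN={a+c, d+e, e*e, f-f}   OUT={a+c, f-f}
  B5:   IN={a+c}   OUT={}

Merge at B2: IN[B2] = OUT[B1] ∩ OUT[B4] = {a+c}
Applying B2's transfer function to that IN value gives OUT[B2] (row B2 above).

Answer: {a+c, e*e}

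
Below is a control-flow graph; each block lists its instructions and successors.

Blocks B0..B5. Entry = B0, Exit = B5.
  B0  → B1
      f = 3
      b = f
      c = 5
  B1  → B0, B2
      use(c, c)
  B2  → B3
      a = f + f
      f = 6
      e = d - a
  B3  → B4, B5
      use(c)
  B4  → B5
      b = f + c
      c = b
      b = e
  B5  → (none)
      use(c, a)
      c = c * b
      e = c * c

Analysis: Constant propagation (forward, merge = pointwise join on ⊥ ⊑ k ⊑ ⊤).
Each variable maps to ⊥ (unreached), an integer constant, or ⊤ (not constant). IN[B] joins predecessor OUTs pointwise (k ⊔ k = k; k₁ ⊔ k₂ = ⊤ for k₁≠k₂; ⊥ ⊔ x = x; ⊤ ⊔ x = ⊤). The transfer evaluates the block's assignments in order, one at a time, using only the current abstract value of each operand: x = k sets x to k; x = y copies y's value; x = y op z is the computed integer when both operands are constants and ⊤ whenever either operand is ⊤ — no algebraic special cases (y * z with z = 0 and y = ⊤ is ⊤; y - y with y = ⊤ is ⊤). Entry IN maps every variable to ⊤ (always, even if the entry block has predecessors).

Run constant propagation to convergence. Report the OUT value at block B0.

Converged values:
  B0:   IN=(all ⊤)   OUT={b:3, c:5, f:3; rest ⊤}
  B1:   IN={b:3, c:5, f:3; rest ⊤}   OUT={b:3, c:5, f:3; rest ⊤}
  B2:   IN={b:3, c:5, f:3; rest ⊤}   OUT={a:6, b:3, c:5, f:6; rest ⊤}
  B3:   IN={a:6, b:3, c:5, f:6; rest ⊤}   OUT={a:6, b:3, c:5, f:6; rest ⊤}
  B4:   IN={a:6, b:3, c:5, f:6; rest ⊤}   OUT={a:6, c:11, f:6; rest ⊤}
  B5:   IN={a:6, f:6; rest ⊤}   OUT={a:6, f:6; rest ⊤}

Merge at B0 (entry node, so the boundary value (all ⊤) is joined with the incoming edge(s)): IN[B0] = (all ⊤) ⊔ OUT[B1] = {a: ⊤, b: ⊤, c: ⊤, d: ⊤, e: ⊤, f: ⊤}
Applying B0's transfer function to that IN value gives OUT[B0] (row B0 above).

Answer: {a: ⊤, b: 3, c: 5, d: ⊤, e: ⊤, f: 3}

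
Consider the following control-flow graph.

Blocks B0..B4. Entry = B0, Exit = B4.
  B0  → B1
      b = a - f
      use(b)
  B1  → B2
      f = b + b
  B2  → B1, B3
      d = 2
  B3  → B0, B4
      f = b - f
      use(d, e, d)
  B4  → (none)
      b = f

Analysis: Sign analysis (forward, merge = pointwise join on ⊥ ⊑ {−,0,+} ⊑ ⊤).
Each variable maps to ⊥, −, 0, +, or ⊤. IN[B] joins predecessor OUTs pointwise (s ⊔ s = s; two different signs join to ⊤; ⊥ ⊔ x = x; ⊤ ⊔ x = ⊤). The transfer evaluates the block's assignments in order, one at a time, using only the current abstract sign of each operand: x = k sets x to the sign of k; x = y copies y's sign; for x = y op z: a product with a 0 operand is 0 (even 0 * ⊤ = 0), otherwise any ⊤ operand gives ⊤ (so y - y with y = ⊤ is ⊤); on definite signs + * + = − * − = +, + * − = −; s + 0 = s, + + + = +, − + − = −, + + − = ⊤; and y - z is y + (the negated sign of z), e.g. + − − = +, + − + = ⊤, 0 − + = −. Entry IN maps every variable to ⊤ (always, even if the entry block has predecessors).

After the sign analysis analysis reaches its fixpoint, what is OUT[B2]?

Answer: {a: ⊤, b: ⊤, c: ⊤, d: +, e: ⊤, f: ⊤}

Working:
Per-block solution:
  B0: | IN=(all ⊤) | OUT=(all ⊤)
  B1: | IN=(all ⊤) | OUT=(all ⊤)
  B2: | IN=(all ⊤) | OUT={d:+; rest ⊤}
  B3: | IN={d:+; rest ⊤} | OUT={d:+; rest ⊤}
  B4: | IN={d:+; rest ⊤} | OUT={d:+; rest ⊤}

Merge at B2: IN[B2] = OUT[B1] = {a: ⊤, b: ⊤, c: ⊤, d: ⊤, e: ⊤, f: ⊤}
Applying B2's transfer function to that IN value gives OUT[B2] (row B2 above).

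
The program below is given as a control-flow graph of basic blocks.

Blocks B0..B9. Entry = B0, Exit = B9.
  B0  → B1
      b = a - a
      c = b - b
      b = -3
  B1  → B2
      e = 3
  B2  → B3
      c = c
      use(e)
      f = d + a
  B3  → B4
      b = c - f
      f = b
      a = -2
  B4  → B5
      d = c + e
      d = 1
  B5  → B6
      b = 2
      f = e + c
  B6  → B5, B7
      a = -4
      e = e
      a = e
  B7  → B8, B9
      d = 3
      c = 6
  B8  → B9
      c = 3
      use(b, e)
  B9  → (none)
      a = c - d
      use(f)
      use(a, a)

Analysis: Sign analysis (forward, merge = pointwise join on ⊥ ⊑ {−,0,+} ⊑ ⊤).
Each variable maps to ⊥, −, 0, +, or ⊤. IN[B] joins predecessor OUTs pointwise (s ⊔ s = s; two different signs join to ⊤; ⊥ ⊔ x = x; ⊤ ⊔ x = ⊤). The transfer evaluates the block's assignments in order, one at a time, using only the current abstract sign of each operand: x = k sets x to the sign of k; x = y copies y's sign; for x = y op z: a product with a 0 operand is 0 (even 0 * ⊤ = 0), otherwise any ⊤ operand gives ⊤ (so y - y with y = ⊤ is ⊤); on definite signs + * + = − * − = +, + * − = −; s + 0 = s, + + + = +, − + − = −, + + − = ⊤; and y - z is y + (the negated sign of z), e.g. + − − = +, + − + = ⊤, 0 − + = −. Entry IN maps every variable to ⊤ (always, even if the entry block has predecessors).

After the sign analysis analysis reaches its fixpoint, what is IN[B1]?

Answer: {a: ⊤, b: -, c: ⊤, d: ⊤, e: ⊤, f: ⊤}

Working:
Fixpoint table:
  B0:   IN=(all ⊤)   OUT={b:-; rest ⊤}
  B1:   IN={b:-; rest ⊤}   OUT={b:-, e:+; rest ⊤}
  B2:   IN={b:-, e:+; rest ⊤}   OUT={b:-, e:+; rest ⊤}
  B3:   IN={b:-, e:+; rest ⊤}   OUT={a:-, e:+; rest ⊤}
  B4:   IN={a:-, e:+; rest ⊤}   OUT={a:-, d:+, e:+; rest ⊤}
  B5:   IN={d:+, e:+; rest ⊤}   OUT={b:+, d:+, e:+; rest ⊤}
  B6:   IN={b:+, d:+, e:+; rest ⊤}   OUT={a:+, b:+, d:+, e:+; rest ⊤}
  B7:   IN={a:+, b:+, d:+, e:+; rest ⊤}   OUT={a:+, b:+, c:+, d:+, e:+; rest ⊤}
  B8:   IN={a:+, b:+, c:+, d:+, e:+; rest ⊤}   OUT={a:+, b:+, c:+, d:+, e:+; rest ⊤}
  B9:   IN={a:+, b:+, c:+, d:+, e:+; rest ⊤}   OUT={b:+, c:+, d:+, e:+; rest ⊤}

Merge at B1: IN[B1] = OUT[B0] = {a: ⊤, b: -, c: ⊤, d: ⊤, e: ⊤, f: ⊤}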